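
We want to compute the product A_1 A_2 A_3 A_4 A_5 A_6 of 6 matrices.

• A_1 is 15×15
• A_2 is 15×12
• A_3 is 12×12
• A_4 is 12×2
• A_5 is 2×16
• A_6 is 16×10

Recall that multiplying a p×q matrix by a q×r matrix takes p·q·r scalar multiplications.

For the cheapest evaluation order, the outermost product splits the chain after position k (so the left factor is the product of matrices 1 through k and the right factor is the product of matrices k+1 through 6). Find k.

Adjacent pairs: A_1A_2 = 15·15·12 = 2700; A_2A_3 = 15·12·12 = 2160; A_3A_4 = 12·12·2 = 288; A_4A_5 = 12·2·16 = 384; A_5A_6 = 2·16·10 = 320.
Length 3: A_1..A_3: k=1: 0+2160+15·15·12=4860; k=2: 2700+0+15·12·12=4860 → min 4860 | A_2..A_4: k=2: 0+288+15·12·2=648; k=3: 2160+0+15·12·2=2520 → min 648 | A_3..A_5: k=3: 0+384+12·12·16=2688; k=4: 288+0+12·2·16=672 → min 672 | A_4..A_6: k=4: 0+320+12·2·10=560; k=5: 384+0+12·16·10=2304 → min 560.
Length 4: A_1..A_4: k=1: 0+648+15·15·2=1098; k=2: 2700+288+15·12·2=3348; k=3: 4860+0+15·12·2=5220 → min 1098 | A_2..A_5: k=2: 0+672+15·12·16=3552; k=3: 2160+384+15·12·16=5424; k=4: 648+0+15·2·16=1128 → min 1128 | A_3..A_6: k=3: 0+560+12·12·10=2000; k=4: 288+320+12·2·10=848; k=5: 672+0+12·16·10=2592 → min 848.
Length 5: A_1..A_5: k=1: 0+1128+15·15·16=4728; k=2: 2700+672+15·12·16=6252; k=3: 4860+384+15·12·16=8124; k=4: 1098+0+15·2·16=1578 → min 1578 | A_2..A_6: k=2: 0+848+15·12·10=2648; k=3: 2160+560+15·12·10=4520; k=4: 648+320+15·2·10=1268; k=5: 1128+0+15·16·10=3528 → min 1268.
Top-level splits: k=1: (A_1..A_1)·(A_2..A_6) → 0+1268+15·15·10 = 3518; k=2: (A_1..A_2)·(A_3..A_6) → 2700+848+15·12·10 = 5348; k=3: (A_1..A_3)·(A_4..A_6) → 4860+560+15·12·10 = 7220; k=4: (A_1..A_4)·(A_5..A_6) → 1098+320+15·2·10 = 1718; k=5: (A_1..A_5)·(A_6..A_6) → 1578+0+15·16·10 = 3978.
Best split is after A_4, i.e. k = 4.

4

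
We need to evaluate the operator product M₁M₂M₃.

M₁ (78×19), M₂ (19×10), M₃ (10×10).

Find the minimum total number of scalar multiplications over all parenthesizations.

16720

Order (M₁(M₂M₃)): (M₂M₃): 19×10 by 10×10 → 19×10, cost 19·10·10 = 1900; (M₁(M₂M₃)): 78×19 by 19×10 → 78×10, cost 78·19·10 = 14820; cumulative 16720. Total 16720.
Order ((M₁M₂)M₃): (M₁M₂): 78×19 by 19×10 → 78×10, cost 78·19·10 = 14820; ((M₁M₂)M₃): 78×10 by 10×10 → 78×10, cost 78·10·10 = 7800; cumulative 22620. Total 22620.
Minimum: 16720.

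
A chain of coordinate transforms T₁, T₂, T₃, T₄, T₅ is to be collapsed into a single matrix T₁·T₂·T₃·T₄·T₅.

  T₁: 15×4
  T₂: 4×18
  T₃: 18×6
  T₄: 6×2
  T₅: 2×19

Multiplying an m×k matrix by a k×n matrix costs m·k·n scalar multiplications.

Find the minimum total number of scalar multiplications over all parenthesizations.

Adjacent pairs: T₁T₂ = 15·4·18 = 1080; T₂T₃ = 4·18·6 = 432; T₃T₄ = 18·6·2 = 216; T₄T₅ = 6·2·19 = 228.
Length 3: T₁..T₃: k=1: 0+432+15·4·6=792; k=2: 1080+0+15·18·6=2700 → min 792 | T₂..T₄: k=2: 0+216+4·18·2=360; k=3: 432+0+4·6·2=480 → min 360 | T₃..T₅: k=3: 0+228+18·6·19=2280; k=4: 216+0+18·2·19=900 → min 900.
Length 4: T₁..T₄: k=1: 0+360+15·4·2=480; k=2: 1080+216+15·18·2=1836; k=3: 792+0+15·6·2=972 → min 480 | T₂..T₅: k=2: 0+900+4·18·19=2268; k=3: 432+228+4·6·19=1116; k=4: 360+0+4·2·19=512 → min 512.
Length 5: T₁..T₅: k=1: 0+512+15·4·19=1652; k=2: 1080+900+15·18·19=7110; k=3: 792+228+15·6·19=2730; k=4: 480+0+15·2·19=1050 → min 1050.
Optimal order: ((T₁·(T₂·(T₃·T₄)))·T₅) with cost 1050.

1050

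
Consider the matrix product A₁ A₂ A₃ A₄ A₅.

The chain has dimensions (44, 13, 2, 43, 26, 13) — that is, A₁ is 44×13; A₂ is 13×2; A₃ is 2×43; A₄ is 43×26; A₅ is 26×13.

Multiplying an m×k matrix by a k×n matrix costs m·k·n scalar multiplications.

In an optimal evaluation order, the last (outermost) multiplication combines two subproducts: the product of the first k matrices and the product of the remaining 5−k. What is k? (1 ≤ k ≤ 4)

2

Adjacent pairs: A₁A₂ = 44·13·2 = 1144; A₂A₃ = 13·2·43 = 1118; A₃A₄ = 2·43·26 = 2236; A₄A₅ = 43·26·13 = 14534.
Length 3: A₁..A₃: k=1: 0+1118+44·13·43=25714; k=2: 1144+0+44·2·43=4928 → min 4928 | A₂..A₄: k=2: 0+2236+13·2·26=2912; k=3: 1118+0+13·43·26=15652 → min 2912 | A₃..A₅: k=3: 0+14534+2·43·13=15652; k=4: 2236+0+2·26·13=2912 → min 2912.
Length 4: A₁..A₄: k=1: 0+2912+44·13·26=17784; k=2: 1144+2236+44·2·26=5668; k=3: 4928+0+44·43·26=54120 → min 5668 | A₂..A₅: k=2: 0+2912+13·2·13=3250; k=3: 1118+14534+13·43·13=22919; k=4: 2912+0+13·26·13=7306 → min 3250.
Top-level splits: k=1: (A₁..A₁)·(A₂..A₅) → 0+3250+44·13·13 = 10686; k=2: (A₁..A₂)·(A₃..A₅) → 1144+2912+44·2·13 = 5200; k=3: (A₁..A₃)·(A₄..A₅) → 4928+14534+44·43·13 = 44058; k=4: (A₁..A₄)·(A₅..A₅) → 5668+0+44·26·13 = 20540.
Best split is after A₂, i.e. k = 2.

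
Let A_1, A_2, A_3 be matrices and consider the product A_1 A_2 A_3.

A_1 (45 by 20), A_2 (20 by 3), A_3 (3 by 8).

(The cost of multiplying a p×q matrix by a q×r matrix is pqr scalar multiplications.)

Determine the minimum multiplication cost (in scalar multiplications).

3780

Order (A_1 (A_2 A_3)): (A_2 A_3): 20×3 by 3×8 → 20×8, cost 20·3·8 = 480; (A_1 (A_2 A_3)): 45×20 by 20×8 → 45×8, cost 45·20·8 = 7200; cumulative 7680. Total 7680.
Order ((A_1 A_2) A_3): (A_1 A_2): 45×20 by 20×3 → 45×3, cost 45·20·3 = 2700; ((A_1 A_2) A_3): 45×3 by 3×8 → 45×8, cost 45·3·8 = 1080; cumulative 3780. Total 3780.
Minimum: 3780.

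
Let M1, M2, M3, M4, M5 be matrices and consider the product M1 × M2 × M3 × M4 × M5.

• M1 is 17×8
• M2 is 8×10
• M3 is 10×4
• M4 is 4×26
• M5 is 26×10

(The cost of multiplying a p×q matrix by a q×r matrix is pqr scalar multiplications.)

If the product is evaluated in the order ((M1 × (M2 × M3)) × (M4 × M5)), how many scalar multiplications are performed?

2584

(M2 × M3): 8×10 by 10×4 → 8×4, cost 8·10·4 = 320
(M1 × (M2 × M3)): 17×8 by 8×4 → 17×4, cost 17·8·4 = 544; cumulative 864
(M4 × M5): 4×26 by 26×10 → 4×10, cost 4·26·10 = 1040
((M1 × (M2 × M3)) × (M4 × M5)): 17×4 by 4×10 → 17×10, cost 17·4·10 = 680; cumulative 2584
Total: 2584 scalar multiplications.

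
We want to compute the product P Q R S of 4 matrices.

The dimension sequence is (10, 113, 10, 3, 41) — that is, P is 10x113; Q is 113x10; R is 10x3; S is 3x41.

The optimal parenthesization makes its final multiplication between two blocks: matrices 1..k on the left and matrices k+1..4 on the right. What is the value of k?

Adjacent pairs: PQ = 10·113·10 = 11300; QR = 113·10·3 = 3390; RS = 10·3·41 = 1230.
Length 3: P..R: k=1: 0+3390+10·113·3=6780; k=2: 11300+0+10·10·3=11600 → min 6780 | Q..S: k=2: 0+1230+113·10·41=47560; k=3: 3390+0+113·3·41=17289 → min 17289.
Top-level splits: k=1: (P..P)·(Q..S) → 0+17289+10·113·41 = 63619; k=2: (P..Q)·(R..S) → 11300+1230+10·10·41 = 16630; k=3: (P..R)·(S..S) → 6780+0+10·3·41 = 8010.
Best split is after R, i.e. k = 3.

3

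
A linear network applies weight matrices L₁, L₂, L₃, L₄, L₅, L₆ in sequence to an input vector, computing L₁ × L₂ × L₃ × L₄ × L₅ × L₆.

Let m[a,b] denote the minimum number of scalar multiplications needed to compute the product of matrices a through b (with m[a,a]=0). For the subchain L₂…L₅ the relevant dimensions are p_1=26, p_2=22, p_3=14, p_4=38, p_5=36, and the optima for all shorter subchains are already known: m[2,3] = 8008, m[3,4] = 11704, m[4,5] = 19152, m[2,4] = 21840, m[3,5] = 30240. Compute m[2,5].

m[2,5] = min over k∈[2,4] of m[2,k]+m[k+1,5]+p_{1}·p_k·p_{5}.
k=2: 0 + 30240 + 26·22·36 = 50832; k=3: 8008 + 19152 + 26·14·36 = 40264; k=4: 21840 + 0 + 26·38·36 = 57408.
Minimum: 40264 at k=3.

40264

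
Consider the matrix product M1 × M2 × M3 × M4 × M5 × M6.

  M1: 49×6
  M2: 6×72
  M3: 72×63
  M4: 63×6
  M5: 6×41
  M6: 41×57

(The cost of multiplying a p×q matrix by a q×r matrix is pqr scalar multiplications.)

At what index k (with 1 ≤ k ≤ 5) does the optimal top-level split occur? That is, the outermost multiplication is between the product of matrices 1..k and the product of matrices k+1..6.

Adjacent pairs: M1M2 = 49·6·72 = 21168; M2M3 = 6·72·63 = 27216; M3M4 = 72·63·6 = 27216; M4M5 = 63·6·41 = 15498; M5M6 = 6·41·57 = 14022.
Length 3: M1..M3: k=1: 0+27216+49·6·63=45738; k=2: 21168+0+49·72·63=243432 → min 45738 | M2..M4: k=2: 0+27216+6·72·6=29808; k=3: 27216+0+6·63·6=29484 → min 29484 | M3..M5: k=3: 0+15498+72·63·41=201474; k=4: 27216+0+72·6·41=44928 → min 44928 | M4..M6: k=4: 0+14022+63·6·57=35568; k=5: 15498+0+63·41·57=162729 → min 35568.
Length 4: M1..M4: k=1: 0+29484+49·6·6=31248; k=2: 21168+27216+49·72·6=69552; k=3: 45738+0+49·63·6=64260 → min 31248 | M2..M5: k=2: 0+44928+6·72·41=62640; k=3: 27216+15498+6·63·41=58212; k=4: 29484+0+6·6·41=30960 → min 30960 | M3..M6: k=3: 0+35568+72·63·57=294120; k=4: 27216+14022+72·6·57=65862; k=5: 44928+0+72·41·57=213192 → min 65862.
Length 5: M1..M5: k=1: 0+30960+49·6·41=43014; k=2: 21168+44928+49·72·41=210744; k=3: 45738+15498+49·63·41=187803; k=4: 31248+0+49·6·41=43302 → min 43014 | M2..M6: k=2: 0+65862+6·72·57=90486; k=3: 27216+35568+6·63·57=84330; k=4: 29484+14022+6·6·57=45558; k=5: 30960+0+6·41·57=44982 → min 44982.
Top-level splits: k=1: (M1..M1)·(M2..M6) → 0+44982+49·6·57 = 61740; k=2: (M1..M2)·(M3..M6) → 21168+65862+49·72·57 = 288126; k=3: (M1..M3)·(M4..M6) → 45738+35568+49·63·57 = 257265; k=4: (M1..M4)·(M5..M6) → 31248+14022+49·6·57 = 62028; k=5: (M1..M5)·(M6..M6) → 43014+0+49·41·57 = 157527.
Best split is after M1, i.e. k = 1.

1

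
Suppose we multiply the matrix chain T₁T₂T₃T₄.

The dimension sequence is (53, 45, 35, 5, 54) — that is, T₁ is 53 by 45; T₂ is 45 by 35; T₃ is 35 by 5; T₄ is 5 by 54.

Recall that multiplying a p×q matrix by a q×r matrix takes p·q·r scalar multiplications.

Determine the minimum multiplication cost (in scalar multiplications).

34110

Adjacent pairs: T₁T₂ = 53·45·35 = 83475; T₂T₃ = 45·35·5 = 7875; T₃T₄ = 35·5·54 = 9450.
Length 3: T₁..T₃: k=1: 0+7875+53·45·5=19800; k=2: 83475+0+53·35·5=92750 → min 19800 | T₂..T₄: k=2: 0+9450+45·35·54=94500; k=3: 7875+0+45·5·54=20025 → min 20025.
Length 4: T₁..T₄: k=1: 0+20025+53·45·54=148815; k=2: 83475+9450+53·35·54=193095; k=3: 19800+0+53·5·54=34110 → min 34110.
Optimal order: ((T₁(T₂T₃))T₄) with cost 34110.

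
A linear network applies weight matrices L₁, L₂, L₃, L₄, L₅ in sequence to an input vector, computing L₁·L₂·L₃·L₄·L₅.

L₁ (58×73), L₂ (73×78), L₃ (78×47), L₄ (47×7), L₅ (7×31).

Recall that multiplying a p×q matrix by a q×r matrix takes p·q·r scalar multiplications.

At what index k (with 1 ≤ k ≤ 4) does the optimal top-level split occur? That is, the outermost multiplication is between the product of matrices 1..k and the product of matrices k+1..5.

Adjacent pairs: L₁L₂ = 58·73·78 = 330252; L₂L₃ = 73·78·47 = 267618; L₃L₄ = 78·47·7 = 25662; L₄L₅ = 47·7·31 = 10199.
Length 3: L₁..L₃: k=1: 0+267618+58·73·47=466616; k=2: 330252+0+58·78·47=542880 → min 466616 | L₂..L₄: k=2: 0+25662+73·78·7=65520; k=3: 267618+0+73·47·7=291635 → min 65520 | L₃..L₅: k=3: 0+10199+78·47·31=123845; k=4: 25662+0+78·7·31=42588 → min 42588.
Length 4: L₁..L₄: k=1: 0+65520+58·73·7=95158; k=2: 330252+25662+58·78·7=387582; k=3: 466616+0+58·47·7=485698 → min 95158 | L₂..L₅: k=2: 0+42588+73·78·31=219102; k=3: 267618+10199+73·47·31=384178; k=4: 65520+0+73·7·31=81361 → min 81361.
Top-level splits: k=1: (L₁..L₁)·(L₂..L₅) → 0+81361+58·73·31 = 212615; k=2: (L₁..L₂)·(L₃..L₅) → 330252+42588+58·78·31 = 513084; k=3: (L₁..L₃)·(L₄..L₅) → 466616+10199+58·47·31 = 561321; k=4: (L₁..L₄)·(L₅..L₅) → 95158+0+58·7·31 = 107744.
Best split is after L₄, i.e. k = 4.

4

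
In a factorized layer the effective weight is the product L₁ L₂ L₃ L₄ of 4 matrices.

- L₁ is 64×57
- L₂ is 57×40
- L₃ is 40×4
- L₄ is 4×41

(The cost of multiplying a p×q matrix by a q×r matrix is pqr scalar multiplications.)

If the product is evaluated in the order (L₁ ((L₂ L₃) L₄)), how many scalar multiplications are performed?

168036

(L₂ L₃): 57×40 by 40×4 → 57×4, cost 57·40·4 = 9120
((L₂ L₃) L₄): 57×4 by 4×41 → 57×41, cost 57·4·41 = 9348; cumulative 18468
(L₁ ((L₂ L₃) L₄)): 64×57 by 57×41 → 64×41, cost 64·57·41 = 149568; cumulative 168036
Total: 168036 scalar multiplications.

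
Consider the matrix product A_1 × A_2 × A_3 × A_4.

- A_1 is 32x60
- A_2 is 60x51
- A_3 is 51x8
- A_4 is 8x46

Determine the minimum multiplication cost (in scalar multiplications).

Adjacent pairs: A_1A_2 = 32·60·51 = 97920; A_2A_3 = 60·51·8 = 24480; A_3A_4 = 51·8·46 = 18768.
Length 3: A_1..A_3: k=1: 0+24480+32·60·8=39840; k=2: 97920+0+32·51·8=110976 → min 39840 | A_2..A_4: k=2: 0+18768+60·51·46=159528; k=3: 24480+0+60·8·46=46560 → min 46560.
Length 4: A_1..A_4: k=1: 0+46560+32·60·46=134880; k=2: 97920+18768+32·51·46=191760; k=3: 39840+0+32·8·46=51616 → min 51616.
Optimal order: ((A_1 × (A_2 × A_3)) × A_4) with cost 51616.

51616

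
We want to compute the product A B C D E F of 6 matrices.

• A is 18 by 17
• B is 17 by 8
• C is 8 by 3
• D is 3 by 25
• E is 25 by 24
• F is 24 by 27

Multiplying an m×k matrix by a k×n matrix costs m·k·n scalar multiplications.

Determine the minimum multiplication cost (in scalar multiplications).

Adjacent pairs: AB = 18·17·8 = 2448; BC = 17·8·3 = 408; CD = 8·3·25 = 600; DE = 3·25·24 = 1800; EF = 25·24·27 = 16200.
Length 3: A..C: k=1: 0+408+18·17·3=1326; k=2: 2448+0+18·8·3=2880 → min 1326 | B..D: k=2: 0+600+17·8·25=4000; k=3: 408+0+17·3·25=1683 → min 1683 | C..E: k=3: 0+1800+8·3·24=2376; k=4: 600+0+8·25·24=5400 → min 2376 | D..F: k=4: 0+16200+3·25·27=18225; k=5: 1800+0+3·24·27=3744 → min 3744.
Length 4: A..D: k=1: 0+1683+18·17·25=9333; k=2: 2448+600+18·8·25=6648; k=3: 1326+0+18·3·25=2676 → min 2676 | B..E: k=2: 0+2376+17·8·24=5640; k=3: 408+1800+17·3·24=3432; k=4: 1683+0+17·25·24=11883 → min 3432 | C..F: k=3: 0+3744+8·3·27=4392; k=4: 600+16200+8·25·27=22200; k=5: 2376+0+8·24·27=7560 → min 4392.
Length 5: A..E: k=1: 0+3432+18·17·24=10776; k=2: 2448+2376+18·8·24=8280; k=3: 1326+1800+18·3·24=4422; k=4: 2676+0+18·25·24=13476 → min 4422 | B..F: k=2: 0+4392+17·8·27=8064; k=3: 408+3744+17·3·27=5529; k=4: 1683+16200+17·25·27=29358; k=5: 3432+0+17·24·27=14448 → min 5529.
Length 6: A..F: k=1: 0+5529+18·17·27=13791; k=2: 2448+4392+18·8·27=10728; k=3: 1326+3744+18·3·27=6528; k=4: 2676+16200+18·25·27=31026; k=5: 4422+0+18·24·27=16086 → min 6528.
Optimal order: ((A (B C)) ((D E) F)) with cost 6528.

6528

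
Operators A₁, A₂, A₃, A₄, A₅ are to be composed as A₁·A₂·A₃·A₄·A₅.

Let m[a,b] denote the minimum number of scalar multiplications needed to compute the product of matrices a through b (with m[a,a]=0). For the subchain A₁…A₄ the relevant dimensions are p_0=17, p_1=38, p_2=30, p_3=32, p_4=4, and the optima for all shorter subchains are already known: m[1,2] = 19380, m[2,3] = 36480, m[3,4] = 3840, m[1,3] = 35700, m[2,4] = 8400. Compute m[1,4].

10984

m[1,4] = min over k∈[1,3] of m[1,k]+m[k+1,4]+p_{0}·p_k·p_{4}.
k=1: 0 + 8400 + 17·38·4 = 10984; k=2: 19380 + 3840 + 17·30·4 = 25260; k=3: 35700 + 0 + 17·32·4 = 37876.
Minimum: 10984 at k=1.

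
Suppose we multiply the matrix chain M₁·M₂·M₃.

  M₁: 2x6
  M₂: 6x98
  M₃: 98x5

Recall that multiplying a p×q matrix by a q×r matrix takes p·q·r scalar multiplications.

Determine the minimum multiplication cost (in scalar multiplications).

2156

Order (M₁·(M₂·M₃)): (M₂·M₃): 6×98 by 98×5 → 6×5, cost 6·98·5 = 2940; (M₁·(M₂·M₃)): 2×6 by 6×5 → 2×5, cost 2·6·5 = 60; cumulative 3000. Total 3000.
Order ((M₁·M₂)·M₃): (M₁·M₂): 2×6 by 6×98 → 2×98, cost 2·6·98 = 1176; ((M₁·M₂)·M₃): 2×98 by 98×5 → 2×5, cost 2·98·5 = 980; cumulative 2156. Total 2156.
Minimum: 2156.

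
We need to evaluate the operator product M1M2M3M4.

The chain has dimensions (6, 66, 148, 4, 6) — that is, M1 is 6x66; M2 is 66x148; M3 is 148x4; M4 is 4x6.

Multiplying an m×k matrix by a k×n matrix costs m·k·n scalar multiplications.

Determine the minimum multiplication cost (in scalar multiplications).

40800

Adjacent pairs: M1M2 = 6·66·148 = 58608; M2M3 = 66·148·4 = 39072; M3M4 = 148·4·6 = 3552.
Length 3: M1..M3: k=1: 0+39072+6·66·4=40656; k=2: 58608+0+6·148·4=62160 → min 40656 | M2..M4: k=2: 0+3552+66·148·6=62160; k=3: 39072+0+66·4·6=40656 → min 40656.
Length 4: M1..M4: k=1: 0+40656+6·66·6=43032; k=2: 58608+3552+6·148·6=67488; k=3: 40656+0+6·4·6=40800 → min 40800.
Optimal order: ((M1(M2M3))M4) with cost 40800.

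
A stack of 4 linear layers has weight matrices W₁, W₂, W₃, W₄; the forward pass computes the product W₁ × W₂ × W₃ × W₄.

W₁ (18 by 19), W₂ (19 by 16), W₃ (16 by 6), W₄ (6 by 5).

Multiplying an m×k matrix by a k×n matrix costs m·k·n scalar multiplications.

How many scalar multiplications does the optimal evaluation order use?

Adjacent pairs: W₁W₂ = 18·19·16 = 5472; W₂W₃ = 19·16·6 = 1824; W₃W₄ = 16·6·5 = 480.
Length 3: W₁..W₃: k=1: 0+1824+18·19·6=3876; k=2: 5472+0+18·16·6=7200 → min 3876 | W₂..W₄: k=2: 0+480+19·16·5=2000; k=3: 1824+0+19·6·5=2394 → min 2000.
Length 4: W₁..W₄: k=1: 0+2000+18·19·5=3710; k=2: 5472+480+18·16·5=7392; k=3: 3876+0+18·6·5=4416 → min 3710.
Optimal order: (W₁ × (W₂ × (W₃ × W₄))) with cost 3710.

3710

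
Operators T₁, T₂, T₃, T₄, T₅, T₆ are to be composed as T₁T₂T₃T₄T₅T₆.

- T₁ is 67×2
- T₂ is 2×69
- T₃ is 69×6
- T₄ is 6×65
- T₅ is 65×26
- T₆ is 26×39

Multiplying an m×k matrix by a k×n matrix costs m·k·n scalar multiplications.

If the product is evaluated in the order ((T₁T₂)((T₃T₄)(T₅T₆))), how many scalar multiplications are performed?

457278

(T₁T₂): 67×2 by 2×69 → 67×69, cost 67·2·69 = 9246
(T₃T₄): 69×6 by 6×65 → 69×65, cost 69·6·65 = 26910
(T₅T₆): 65×26 by 26×39 → 65×39, cost 65·26·39 = 65910
((T₃T₄)(T₅T₆)): 69×65 by 65×39 → 69×39, cost 69·65·39 = 174915; cumulative 267735
((T₁T₂)((T₃T₄)(T₅T₆))): 67×69 by 69×39 → 67×39, cost 67·69·39 = 180297; cumulative 457278
Total: 457278 scalar multiplications.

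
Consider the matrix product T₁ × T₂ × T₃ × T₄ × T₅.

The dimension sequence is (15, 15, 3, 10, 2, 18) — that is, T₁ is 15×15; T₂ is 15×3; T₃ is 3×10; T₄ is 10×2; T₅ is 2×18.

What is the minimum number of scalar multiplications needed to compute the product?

Adjacent pairs: T₁T₂ = 15·15·3 = 675; T₂T₃ = 15·3·10 = 450; T₃T₄ = 3·10·2 = 60; T₄T₅ = 10·2·18 = 360.
Length 3: T₁..T₃: k=1: 0+450+15·15·10=2700; k=2: 675+0+15·3·10=1125 → min 1125 | T₂..T₄: k=2: 0+60+15·3·2=150; k=3: 450+0+15·10·2=750 → min 150 | T₃..T₅: k=3: 0+360+3·10·18=900; k=4: 60+0+3·2·18=168 → min 168.
Length 4: T₁..T₄: k=1: 0+150+15·15·2=600; k=2: 675+60+15·3·2=825; k=3: 1125+0+15·10·2=1425 → min 600 | T₂..T₅: k=2: 0+168+15·3·18=978; k=3: 450+360+15·10·18=3510; k=4: 150+0+15·2·18=690 → min 690.
Length 5: T₁..T₅: k=1: 0+690+15·15·18=4740; k=2: 675+168+15·3·18=1653; k=3: 1125+360+15·10·18=4185; k=4: 600+0+15·2·18=1140 → min 1140.
Optimal order: ((T₁ × (T₂ × (T₃ × T₄))) × T₅) with cost 1140.

1140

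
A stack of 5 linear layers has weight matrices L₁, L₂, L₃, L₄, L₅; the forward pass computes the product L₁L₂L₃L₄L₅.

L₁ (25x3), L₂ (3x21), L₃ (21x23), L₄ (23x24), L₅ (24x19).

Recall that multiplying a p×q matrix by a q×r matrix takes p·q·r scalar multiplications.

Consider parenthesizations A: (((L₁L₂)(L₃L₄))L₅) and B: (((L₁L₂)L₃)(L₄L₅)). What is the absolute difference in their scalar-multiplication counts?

2104

Order A = (((L₁L₂)(L₃L₄))L₅): (L₁L₂): 25×3 by 3×21 → 25×21, cost 25·3·21 = 1575; (L₃L₄): 21×23 by 23×24 → 21×24, cost 21·23·24 = 11592; ((L₁L₂)(L₃L₄)): 25×21 by 21×24 → 25×24, cost 25·21·24 = 12600; cumulative 25767; (((L₁L₂)(L₃L₄))L₅): 25×24 by 24×19 → 25×19, cost 25·24·19 = 11400; cumulative 37167. Total 37167.
Order B = (((L₁L₂)L₃)(L₄L₅)): (L₁L₂): 25×3 by 3×21 → 25×21, cost 25·3·21 = 1575; ((L₁L₂)L₃): 25×21 by 21×23 → 25×23, cost 25·21·23 = 12075; cumulative 13650; (L₄L₅): 23×24 by 24×19 → 23×19, cost 23·24·19 = 10488; (((L₁L₂)L₃)(L₄L₅)): 25×23 by 23×19 → 25×19, cost 25·23·19 = 10925; cumulative 35063. Total 35063.
Difference: |37167 − 35063| = 2104.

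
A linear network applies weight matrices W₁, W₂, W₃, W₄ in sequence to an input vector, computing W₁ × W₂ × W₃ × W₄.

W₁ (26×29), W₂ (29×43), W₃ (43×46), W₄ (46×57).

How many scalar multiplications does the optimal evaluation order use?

Adjacent pairs: W₁W₂ = 26·29·43 = 32422; W₂W₃ = 29·43·46 = 57362; W₃W₄ = 43·46·57 = 112746.
Length 3: W₁..W₃: k=1: 0+57362+26·29·46=92046; k=2: 32422+0+26·43·46=83850 → min 83850 | W₂..W₄: k=2: 0+112746+29·43·57=183825; k=3: 57362+0+29·46·57=133400 → min 133400.
Length 4: W₁..W₄: k=1: 0+133400+26·29·57=176378; k=2: 32422+112746+26·43·57=208894; k=3: 83850+0+26·46·57=152022 → min 152022.
Optimal order: (((W₁ × W₂) × W₃) × W₄) with cost 152022.

152022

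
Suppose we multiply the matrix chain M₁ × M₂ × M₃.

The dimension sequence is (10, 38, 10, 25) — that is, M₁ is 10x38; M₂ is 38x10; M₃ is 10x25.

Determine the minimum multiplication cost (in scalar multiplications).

Order (M₁ × (M₂ × M₃)): (M₂ × M₃): 38×10 by 10×25 → 38×25, cost 38·10·25 = 9500; (M₁ × (M₂ × M₃)): 10×38 by 38×25 → 10×25, cost 10·38·25 = 9500; cumulative 19000. Total 19000.
Order ((M₁ × M₂) × M₃): (M₁ × M₂): 10×38 by 38×10 → 10×10, cost 10·38·10 = 3800; ((M₁ × M₂) × M₃): 10×10 by 10×25 → 10×25, cost 10·10·25 = 2500; cumulative 6300. Total 6300.
Minimum: 6300.

6300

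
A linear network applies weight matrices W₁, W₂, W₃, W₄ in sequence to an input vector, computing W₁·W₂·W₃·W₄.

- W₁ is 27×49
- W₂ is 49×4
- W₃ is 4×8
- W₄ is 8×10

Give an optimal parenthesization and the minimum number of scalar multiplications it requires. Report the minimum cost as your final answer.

Adjacent pairs: W₁W₂ = 27·49·4 = 5292; W₂W₃ = 49·4·8 = 1568; W₃W₄ = 4·8·10 = 320.
Length 3: W₁..W₃: k=1: 0+1568+27·49·8=12152; k=2: 5292+0+27·4·8=6156 → min 6156 | W₂..W₄: k=2: 0+320+49·4·10=2280; k=3: 1568+0+49·8·10=5488 → min 2280.
Length 4: W₁..W₄: k=1: 0+2280+27·49·10=15510; k=2: 5292+320+27·4·10=6692; k=3: 6156+0+27·8·10=8316 → min 6692.
Optimal parenthesization: ((W₁·W₂)·(W₃·W₄)) with cost 6692.

6692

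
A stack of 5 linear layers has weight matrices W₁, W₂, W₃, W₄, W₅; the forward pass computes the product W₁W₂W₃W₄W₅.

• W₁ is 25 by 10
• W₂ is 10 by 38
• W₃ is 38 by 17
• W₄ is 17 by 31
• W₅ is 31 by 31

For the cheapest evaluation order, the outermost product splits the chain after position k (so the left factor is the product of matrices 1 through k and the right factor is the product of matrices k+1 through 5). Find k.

1

Adjacent pairs: W₁W₂ = 25·10·38 = 9500; W₂W₃ = 10·38·17 = 6460; W₃W₄ = 38·17·31 = 20026; W₄W₅ = 17·31·31 = 16337.
Length 3: W₁..W₃: k=1: 0+6460+25·10·17=10710; k=2: 9500+0+25·38·17=25650 → min 10710 | W₂..W₄: k=2: 0+20026+10·38·31=31806; k=3: 6460+0+10·17·31=11730 → min 11730 | W₃..W₅: k=3: 0+16337+38·17·31=36363; k=4: 20026+0+38·31·31=56544 → min 36363.
Length 4: W₁..W₄: k=1: 0+11730+25·10·31=19480; k=2: 9500+20026+25·38·31=58976; k=3: 10710+0+25·17·31=23885 → min 19480 | W₂..W₅: k=2: 0+36363+10·38·31=48143; k=3: 6460+16337+10·17·31=28067; k=4: 11730+0+10·31·31=21340 → min 21340.
Top-level splits: k=1: (W₁..W₁)·(W₂..W₅) → 0+21340+25·10·31 = 29090; k=2: (W₁..W₂)·(W₃..W₅) → 9500+36363+25·38·31 = 75313; k=3: (W₁..W₃)·(W₄..W₅) → 10710+16337+25·17·31 = 40222; k=4: (W₁..W₄)·(W₅..W₅) → 19480+0+25·31·31 = 43505.
Best split is after W₁, i.e. k = 1.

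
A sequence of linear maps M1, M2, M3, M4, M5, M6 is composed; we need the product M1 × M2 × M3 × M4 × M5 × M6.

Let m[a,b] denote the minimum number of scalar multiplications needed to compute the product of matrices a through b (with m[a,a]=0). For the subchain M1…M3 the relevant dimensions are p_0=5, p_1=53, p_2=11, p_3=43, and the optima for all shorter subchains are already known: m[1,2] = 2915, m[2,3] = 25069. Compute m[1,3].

5280

m[1,3] = min over k∈[1,2] of m[1,k]+m[k+1,3]+p_{0}·p_k·p_{3}.
k=1: 0 + 25069 + 5·53·43 = 36464; k=2: 2915 + 0 + 5·11·43 = 5280.
Minimum: 5280 at k=2.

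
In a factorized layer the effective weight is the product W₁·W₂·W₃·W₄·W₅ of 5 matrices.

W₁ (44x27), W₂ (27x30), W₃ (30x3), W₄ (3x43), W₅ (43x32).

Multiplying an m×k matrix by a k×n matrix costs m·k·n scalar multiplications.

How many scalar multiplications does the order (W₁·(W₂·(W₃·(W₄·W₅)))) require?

(W₄·W₅): 3×43 by 43×32 → 3×32, cost 3·43·32 = 4128
(W₃·(W₄·W₅)): 30×3 by 3×32 → 30×32, cost 30·3·32 = 2880; cumulative 7008
(W₂·(W₃·(W₄·W₅))): 27×30 by 30×32 → 27×32, cost 27·30·32 = 25920; cumulative 32928
(W₁·(W₂·(W₃·(W₄·W₅)))): 44×27 by 27×32 → 44×32, cost 44·27·32 = 38016; cumulative 70944
Total: 70944 scalar multiplications.

70944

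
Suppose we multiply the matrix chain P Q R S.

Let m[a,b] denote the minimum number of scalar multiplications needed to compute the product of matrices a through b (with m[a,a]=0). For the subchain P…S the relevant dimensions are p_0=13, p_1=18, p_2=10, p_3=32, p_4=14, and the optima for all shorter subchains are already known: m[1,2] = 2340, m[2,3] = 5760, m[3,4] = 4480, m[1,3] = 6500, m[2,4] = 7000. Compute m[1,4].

m[1,4] = min over k∈[1,3] of m[1,k]+m[k+1,4]+p_{0}·p_k·p_{4}.
k=1: 0 + 7000 + 13·18·14 = 10276; k=2: 2340 + 4480 + 13·10·14 = 8640; k=3: 6500 + 0 + 13·32·14 = 12324.
Minimum: 8640 at k=2.

8640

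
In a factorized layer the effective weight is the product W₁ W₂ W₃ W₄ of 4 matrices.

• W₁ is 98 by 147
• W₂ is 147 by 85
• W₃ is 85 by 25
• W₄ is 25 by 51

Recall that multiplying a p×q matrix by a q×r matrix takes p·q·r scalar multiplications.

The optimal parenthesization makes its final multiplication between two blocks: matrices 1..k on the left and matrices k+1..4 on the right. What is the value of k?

Adjacent pairs: W₁W₂ = 98·147·85 = 1224510; W₂W₃ = 147·85·25 = 312375; W₃W₄ = 85·25·51 = 108375.
Length 3: W₁..W₃: k=1: 0+312375+98·147·25=672525; k=2: 1224510+0+98·85·25=1432760 → min 672525 | W₂..W₄: k=2: 0+108375+147·85·51=745620; k=3: 312375+0+147·25·51=499800 → min 499800.
Top-level splits: k=1: (W₁..W₁)·(W₂..W₄) → 0+499800+98·147·51 = 1234506; k=2: (W₁..W₂)·(W₃..W₄) → 1224510+108375+98·85·51 = 1757715; k=3: (W₁..W₃)·(W₄..W₄) → 672525+0+98·25·51 = 797475.
Best split is after W₃, i.e. k = 3.

3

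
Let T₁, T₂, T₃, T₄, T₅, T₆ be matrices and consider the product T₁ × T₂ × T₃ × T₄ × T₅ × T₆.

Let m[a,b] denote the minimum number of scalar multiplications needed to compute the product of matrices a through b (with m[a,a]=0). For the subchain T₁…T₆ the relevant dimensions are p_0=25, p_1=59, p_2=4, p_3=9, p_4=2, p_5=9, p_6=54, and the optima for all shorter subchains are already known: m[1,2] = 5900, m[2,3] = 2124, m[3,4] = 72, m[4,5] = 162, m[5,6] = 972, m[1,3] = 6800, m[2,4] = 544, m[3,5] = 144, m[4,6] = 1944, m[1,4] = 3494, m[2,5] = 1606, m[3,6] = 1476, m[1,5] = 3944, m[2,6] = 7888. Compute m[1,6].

m[1,6] = min over k∈[1,5] of m[1,k]+m[k+1,6]+p_{0}·p_k·p_{6}.
k=1: 0 + 7888 + 25·59·54 = 87538; k=2: 5900 + 1476 + 25·4·54 = 12776; k=3: 6800 + 1944 + 25·9·54 = 20894; k=4: 3494 + 972 + 25·2·54 = 7166; k=5: 3944 + 0 + 25·9·54 = 16094.
Minimum: 7166 at k=4.

7166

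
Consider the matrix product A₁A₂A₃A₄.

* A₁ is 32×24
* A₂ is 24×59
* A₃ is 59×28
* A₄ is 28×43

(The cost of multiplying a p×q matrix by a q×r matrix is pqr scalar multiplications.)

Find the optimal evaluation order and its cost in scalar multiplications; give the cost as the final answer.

Adjacent pairs: A₁A₂ = 32·24·59 = 45312; A₂A₃ = 24·59·28 = 39648; A₃A₄ = 59·28·43 = 71036.
Length 3: A₁..A₃: k=1: 0+39648+32·24·28=61152; k=2: 45312+0+32·59·28=98176 → min 61152 | A₂..A₄: k=2: 0+71036+24·59·43=131924; k=3: 39648+0+24·28·43=68544 → min 68544.
Length 4: A₁..A₄: k=1: 0+68544+32·24·43=101568; k=2: 45312+71036+32·59·43=197532; k=3: 61152+0+32·28·43=99680 → min 99680.
Optimal parenthesization: ((A₁(A₂A₃))A₄) with cost 99680.

99680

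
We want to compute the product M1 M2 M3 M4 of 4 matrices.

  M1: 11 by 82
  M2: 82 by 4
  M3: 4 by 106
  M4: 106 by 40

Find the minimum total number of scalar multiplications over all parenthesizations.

22328

Adjacent pairs: M1M2 = 11·82·4 = 3608; M2M3 = 82·4·106 = 34768; M3M4 = 4·106·40 = 16960.
Length 3: M1..M3: k=1: 0+34768+11·82·106=130380; k=2: 3608+0+11·4·106=8272 → min 8272 | M2..M4: k=2: 0+16960+82·4·40=30080; k=3: 34768+0+82·106·40=382448 → min 30080.
Length 4: M1..M4: k=1: 0+30080+11·82·40=66160; k=2: 3608+16960+11·4·40=22328; k=3: 8272+0+11·106·40=54912 → min 22328.
Optimal order: ((M1 M2) (M3 M4)) with cost 22328.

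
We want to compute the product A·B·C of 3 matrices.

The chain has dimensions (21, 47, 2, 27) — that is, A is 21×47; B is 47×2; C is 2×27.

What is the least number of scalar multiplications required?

Order (A·(B·C)): (B·C): 47×2 by 2×27 → 47×27, cost 47·2·27 = 2538; (A·(B·C)): 21×47 by 47×27 → 21×27, cost 21·47·27 = 26649; cumulative 29187. Total 29187.
Order ((A·B)·C): (A·B): 21×47 by 47×2 → 21×2, cost 21·47·2 = 1974; ((A·B)·C): 21×2 by 2×27 → 21×27, cost 21·2·27 = 1134; cumulative 3108. Total 3108.
Minimum: 3108.

3108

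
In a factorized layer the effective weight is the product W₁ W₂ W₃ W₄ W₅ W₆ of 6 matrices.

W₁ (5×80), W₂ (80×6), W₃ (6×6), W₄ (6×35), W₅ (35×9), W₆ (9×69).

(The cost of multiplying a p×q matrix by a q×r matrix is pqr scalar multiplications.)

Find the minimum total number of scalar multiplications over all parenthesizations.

Adjacent pairs: W₁W₂ = 5·80·6 = 2400; W₂W₃ = 80·6·6 = 2880; W₃W₄ = 6·6·35 = 1260; W₄W₅ = 6·35·9 = 1890; W₅W₆ = 35·9·69 = 21735.
Length 3: W₁..W₃: k=1: 0+2880+5·80·6=5280; k=2: 2400+0+5·6·6=2580 → min 2580 | W₂..W₄: k=2: 0+1260+80·6·35=18060; k=3: 2880+0+80·6·35=19680 → min 18060 | W₃..W₅: k=3: 0+1890+6·6·9=2214; k=4: 1260+0+6·35·9=3150 → min 2214 | W₄..W₆: k=4: 0+21735+6·35·69=36225; k=5: 1890+0+6·9·69=5616 → min 5616.
Length 4: W₁..W₄: k=1: 0+18060+5·80·35=32060; k=2: 2400+1260+5·6·35=4710; k=3: 2580+0+5·6·35=3630 → min 3630 | W₂..W₅: k=2: 0+2214+80·6·9=6534; k=3: 2880+1890+80·6·9=9090; k=4: 18060+0+80·35·9=43260 → min 6534 | W₃..W₆: k=3: 0+5616+6·6·69=8100; k=4: 1260+21735+6·35·69=37485; k=5: 2214+0+6·9·69=5940 → min 5940.
Length 5: W₁..W₅: k=1: 0+6534+5·80·9=10134; k=2: 2400+2214+5·6·9=4884; k=3: 2580+1890+5·6·9=4740; k=4: 3630+0+5·35·9=5205 → min 4740 | W₂..W₆: k=2: 0+5940+80·6·69=39060; k=3: 2880+5616+80·6·69=41616; k=4: 18060+21735+80·35·69=232995; k=5: 6534+0+80·9·69=56214 → min 39060.
Length 6: W₁..W₆: k=1: 0+39060+5·80·69=66660; k=2: 2400+5940+5·6·69=10410; k=3: 2580+5616+5·6·69=10266; k=4: 3630+21735+5·35·69=37440; k=5: 4740+0+5·9·69=7845 → min 7845.
Optimal order: ((((W₁ W₂) W₃) (W₄ W₅)) W₆) with cost 7845.

7845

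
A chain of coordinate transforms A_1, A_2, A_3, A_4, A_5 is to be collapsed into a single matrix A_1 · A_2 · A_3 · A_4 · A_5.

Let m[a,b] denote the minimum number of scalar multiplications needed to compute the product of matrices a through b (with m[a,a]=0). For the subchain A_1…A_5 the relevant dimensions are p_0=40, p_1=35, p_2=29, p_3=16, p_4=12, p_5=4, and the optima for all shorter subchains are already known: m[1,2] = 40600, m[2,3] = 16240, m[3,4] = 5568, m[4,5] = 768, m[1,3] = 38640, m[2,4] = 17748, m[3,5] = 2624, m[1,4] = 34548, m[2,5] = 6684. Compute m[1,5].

m[1,5] = min over k∈[1,4] of m[1,k]+m[k+1,5]+p_{0}·p_k·p_{5}.
k=1: 0 + 6684 + 40·35·4 = 12284; k=2: 40600 + 2624 + 40·29·4 = 47864; k=3: 38640 + 768 + 40·16·4 = 41968; k=4: 34548 + 0 + 40·12·4 = 36468.
Minimum: 12284 at k=1.

12284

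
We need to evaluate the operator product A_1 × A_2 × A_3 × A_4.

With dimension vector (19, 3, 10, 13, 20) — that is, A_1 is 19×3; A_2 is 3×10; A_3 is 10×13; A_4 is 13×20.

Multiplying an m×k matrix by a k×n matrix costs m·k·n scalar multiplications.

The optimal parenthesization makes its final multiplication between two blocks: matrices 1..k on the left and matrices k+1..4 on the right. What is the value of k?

1

Adjacent pairs: A_1A_2 = 19·3·10 = 570; A_2A_3 = 3·10·13 = 390; A_3A_4 = 10·13·20 = 2600.
Length 3: A_1..A_3: k=1: 0+390+19·3·13=1131; k=2: 570+0+19·10·13=3040 → min 1131 | A_2..A_4: k=2: 0+2600+3·10·20=3200; k=3: 390+0+3·13·20=1170 → min 1170.
Top-level splits: k=1: (A_1..A_1)·(A_2..A_4) → 0+1170+19·3·20 = 2310; k=2: (A_1..A_2)·(A_3..A_4) → 570+2600+19·10·20 = 6970; k=3: (A_1..A_3)·(A_4..A_4) → 1131+0+19·13·20 = 6071.
Best split is after A_1, i.e. k = 1.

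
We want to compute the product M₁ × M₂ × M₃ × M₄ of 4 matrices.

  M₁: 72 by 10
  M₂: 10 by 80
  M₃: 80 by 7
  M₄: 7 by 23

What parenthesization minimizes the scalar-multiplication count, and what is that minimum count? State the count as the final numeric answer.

22232

Adjacent pairs: M₁M₂ = 72·10·80 = 57600; M₂M₃ = 10·80·7 = 5600; M₃M₄ = 80·7·23 = 12880.
Length 3: M₁..M₃: k=1: 0+5600+72·10·7=10640; k=2: 57600+0+72·80·7=97920 → min 10640 | M₂..M₄: k=2: 0+12880+10·80·23=31280; k=3: 5600+0+10·7·23=7210 → min 7210.
Length 4: M₁..M₄: k=1: 0+7210+72·10·23=23770; k=2: 57600+12880+72·80·23=202960; k=3: 10640+0+72·7·23=22232 → min 22232.
Optimal parenthesization: ((M₁ × (M₂ × M₃)) × M₄) with cost 22232.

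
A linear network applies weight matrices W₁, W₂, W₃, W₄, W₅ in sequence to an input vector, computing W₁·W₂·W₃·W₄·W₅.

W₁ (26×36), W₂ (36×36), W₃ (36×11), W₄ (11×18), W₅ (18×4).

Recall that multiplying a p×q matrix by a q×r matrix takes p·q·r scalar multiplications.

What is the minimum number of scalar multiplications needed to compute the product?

11304

Adjacent pairs: W₁W₂ = 26·36·36 = 33696; W₂W₃ = 36·36·11 = 14256; W₃W₄ = 36·11·18 = 7128; W₄W₅ = 11·18·4 = 792.
Length 3: W₁..W₃: k=1: 0+14256+26·36·11=24552; k=2: 33696+0+26·36·11=43992 → min 24552 | W₂..W₄: k=2: 0+7128+36·36·18=30456; k=3: 14256+0+36·11·18=21384 → min 21384 | W₃..W₅: k=3: 0+792+36·11·4=2376; k=4: 7128+0+36·18·4=9720 → min 2376.
Length 4: W₁..W₄: k=1: 0+21384+26·36·18=38232; k=2: 33696+7128+26·36·18=57672; k=3: 24552+0+26·11·18=29700 → min 29700 | W₂..W₅: k=2: 0+2376+36·36·4=7560; k=3: 14256+792+36·11·4=16632; k=4: 21384+0+36·18·4=23976 → min 7560.
Length 5: W₁..W₅: k=1: 0+7560+26·36·4=11304; k=2: 33696+2376+26·36·4=39816; k=3: 24552+792+26·11·4=26488; k=4: 29700+0+26·18·4=31572 → min 11304.
Optimal order: (W₁·(W₂·(W₃·(W₄·W₅)))) with cost 11304.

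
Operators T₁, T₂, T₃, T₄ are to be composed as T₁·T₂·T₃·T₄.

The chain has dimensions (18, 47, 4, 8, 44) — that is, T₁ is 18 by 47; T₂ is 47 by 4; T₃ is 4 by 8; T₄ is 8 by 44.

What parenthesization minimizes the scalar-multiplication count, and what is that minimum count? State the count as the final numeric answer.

Adjacent pairs: T₁T₂ = 18·47·4 = 3384; T₂T₃ = 47·4·8 = 1504; T₃T₄ = 4·8·44 = 1408.
Length 3: T₁..T₃: k=1: 0+1504+18·47·8=8272; k=2: 3384+0+18·4·8=3960 → min 3960 | T₂..T₄: k=2: 0+1408+47·4·44=9680; k=3: 1504+0+47·8·44=18048 → min 9680.
Length 4: T₁..T₄: k=1: 0+9680+18·47·44=46904; k=2: 3384+1408+18·4·44=7960; k=3: 3960+0+18·8·44=10296 → min 7960.
Optimal parenthesization: ((T₁·T₂)·(T₃·T₄)) with cost 7960.

7960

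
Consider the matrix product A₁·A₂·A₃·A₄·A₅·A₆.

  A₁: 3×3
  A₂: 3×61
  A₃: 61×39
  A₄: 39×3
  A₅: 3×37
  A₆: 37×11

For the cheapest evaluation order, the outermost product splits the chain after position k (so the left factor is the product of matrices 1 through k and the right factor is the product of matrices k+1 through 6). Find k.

Adjacent pairs: A₁A₂ = 3·3·61 = 549; A₂A₃ = 3·61·39 = 7137; A₃A₄ = 61·39·3 = 7137; A₄A₅ = 39·3·37 = 4329; A₅A₆ = 3·37·11 = 1221.
Length 3: A₁..A₃: k=1: 0+7137+3·3·39=7488; k=2: 549+0+3·61·39=7686 → min 7488 | A₂..A₄: k=2: 0+7137+3·61·3=7686; k=3: 7137+0+3·39·3=7488 → min 7488 | A₃..A₅: k=3: 0+4329+61·39·37=92352; k=4: 7137+0+61·3·37=13908 → min 13908 | A₄..A₆: k=4: 0+1221+39·3·11=2508; k=5: 4329+0+39·37·11=20202 → min 2508.
Length 4: A₁..A₄: k=1: 0+7488+3·3·3=7515; k=2: 549+7137+3·61·3=8235; k=3: 7488+0+3·39·3=7839 → min 7515 | A₂..A₅: k=2: 0+13908+3·61·37=20679; k=3: 7137+4329+3·39·37=15795; k=4: 7488+0+3·3·37=7821 → min 7821 | A₃..A₆: k=3: 0+2508+61·39·11=28677; k=4: 7137+1221+61·3·11=10371; k=5: 13908+0+61·37·11=38735 → min 10371.
Length 5: A₁..A₅: k=1: 0+7821+3·3·37=8154; k=2: 549+13908+3·61·37=21228; k=3: 7488+4329+3·39·37=16146; k=4: 7515+0+3·3·37=7848 → min 7848 | A₂..A₆: k=2: 0+10371+3·61·11=12384; k=3: 7137+2508+3·39·11=10932; k=4: 7488+1221+3·3·11=8808; k=5: 7821+0+3·37·11=9042 → min 8808.
Top-level splits: k=1: (A₁..A₁)·(A₂..A₆) → 0+8808+3·3·11 = 8907; k=2: (A₁..A₂)·(A₃..A₆) → 549+10371+3·61·11 = 12933; k=3: (A₁..A₃)·(A₄..A₆) → 7488+2508+3·39·11 = 11283; k=4: (A₁..A₄)·(A₅..A₆) → 7515+1221+3·3·11 = 8835; k=5: (A₁..A₅)·(A₆..A₆) → 7848+0+3·37·11 = 9069.
Best split is after A₄, i.e. k = 4.

4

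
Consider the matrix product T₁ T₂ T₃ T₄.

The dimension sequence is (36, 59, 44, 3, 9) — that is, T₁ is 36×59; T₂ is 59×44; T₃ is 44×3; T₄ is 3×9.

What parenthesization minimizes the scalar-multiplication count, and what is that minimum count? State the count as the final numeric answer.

Adjacent pairs: T₁T₂ = 36·59·44 = 93456; T₂T₃ = 59·44·3 = 7788; T₃T₄ = 44·3·9 = 1188.
Length 3: T₁..T₃: k=1: 0+7788+36·59·3=14160; k=2: 93456+0+36·44·3=98208 → min 14160 | T₂..T₄: k=2: 0+1188+59·44·9=24552; k=3: 7788+0+59·3·9=9381 → min 9381.
Length 4: T₁..T₄: k=1: 0+9381+36·59·9=28497; k=2: 93456+1188+36·44·9=108900; k=3: 14160+0+36·3·9=15132 → min 15132.
Optimal parenthesization: ((T₁ (T₂ T₃)) T₄) with cost 15132.

15132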